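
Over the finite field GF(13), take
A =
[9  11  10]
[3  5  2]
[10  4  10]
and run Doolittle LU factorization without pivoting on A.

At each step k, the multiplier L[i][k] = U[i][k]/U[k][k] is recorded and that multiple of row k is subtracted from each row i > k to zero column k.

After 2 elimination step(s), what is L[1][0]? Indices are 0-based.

L[1][0] = 9

[col 0] pivot 9
  R1 -= 9*R0 → (0, 10, 3)  (L[1][0] := 9)
  R2 -= 4*R0 → (0, 12, 9)  (L[2][0] := 4)
[col 1] pivot 10
  R2 -= 9*R1 → (0, 0, 8)  (L[2][1] := 9)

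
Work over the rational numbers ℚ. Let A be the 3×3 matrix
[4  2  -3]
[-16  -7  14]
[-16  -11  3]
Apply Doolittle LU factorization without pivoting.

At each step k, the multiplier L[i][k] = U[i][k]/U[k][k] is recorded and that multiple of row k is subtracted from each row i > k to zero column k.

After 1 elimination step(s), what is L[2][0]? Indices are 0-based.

L[2][0] = -4

[col 0] pivot 4
  R1 -= -4*R0 → (0, 1, 2)  (L[1][0] := -4)
  R2 -= -4*R0 → (0, -3, -9)  (L[2][0] := -4)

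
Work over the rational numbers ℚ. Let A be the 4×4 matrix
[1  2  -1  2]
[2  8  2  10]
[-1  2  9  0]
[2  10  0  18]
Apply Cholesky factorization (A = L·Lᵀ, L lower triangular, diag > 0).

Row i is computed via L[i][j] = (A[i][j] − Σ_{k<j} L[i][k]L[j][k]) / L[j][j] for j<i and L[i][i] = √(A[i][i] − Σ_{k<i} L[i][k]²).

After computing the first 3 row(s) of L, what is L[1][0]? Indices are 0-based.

Step 1: L[0][0] = √(1) = 1.
  L[1][0] = (2) / L[0][0] = 2.
Step 2: L[1][1] = √(4) = 2.
  L[2][0] = (-1) / L[0][0] = -1.
  L[2][1] = (4) / L[1][1] = 2.
Step 3: L[2][2] = √(4) = 2.

L[1][0] = 2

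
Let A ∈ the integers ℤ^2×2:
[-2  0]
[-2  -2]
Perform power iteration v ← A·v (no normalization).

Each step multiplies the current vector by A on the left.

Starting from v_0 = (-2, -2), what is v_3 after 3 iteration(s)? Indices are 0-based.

v_3 = (16, 64)

v_0 = (-2, -2).
v_1 = A·v_0 = (4, 8).
v_2 = A·v_1 = (-8, -24).
v_3 = A·v_2 = (16, 64).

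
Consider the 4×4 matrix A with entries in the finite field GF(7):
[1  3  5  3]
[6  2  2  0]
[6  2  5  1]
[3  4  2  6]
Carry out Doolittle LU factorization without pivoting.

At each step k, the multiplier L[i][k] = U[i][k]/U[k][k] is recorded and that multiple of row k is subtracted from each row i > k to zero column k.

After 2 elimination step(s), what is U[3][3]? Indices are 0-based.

k=0: U[0][0]=1
  eliminate (1,0): mult=6, new row 1: (0, 5, 0, 3); set L[1][0]=6
  eliminate (2,0): mult=6, new row 2: (0, 5, 3, 4); set L[2][0]=6
  eliminate (3,0): mult=3, new row 3: (0, 2, 1, 4); set L[3][0]=3
k=1: U[1][1]=5
  eliminate (2,1): mult=1, new row 2: (0, 0, 3, 1); set L[2][1]=1
  eliminate (3,1): mult=6, new row 3: (0, 0, 1, 0); set L[3][1]=6

U[3][3] = 0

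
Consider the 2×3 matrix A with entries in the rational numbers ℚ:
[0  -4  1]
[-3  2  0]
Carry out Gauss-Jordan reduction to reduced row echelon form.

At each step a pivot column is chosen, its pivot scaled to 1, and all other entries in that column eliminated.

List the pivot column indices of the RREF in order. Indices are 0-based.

[1] R0 <-> R1
[1] R0 /= -3  ⇒  (1, -2/3, 0)
[2] R1 /= -4  ⇒  (0, 1, -1/4)
     R0 -= -2/3·R1  ⇒  (1, 0, -1/6)

pivot columns: 0, 1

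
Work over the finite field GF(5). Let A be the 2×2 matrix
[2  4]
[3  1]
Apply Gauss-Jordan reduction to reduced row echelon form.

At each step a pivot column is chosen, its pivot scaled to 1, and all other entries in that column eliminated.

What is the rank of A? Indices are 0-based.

rank = 1

pivot(0,0)=2: scale R0 → (1, 2)
  clear (1,0): R1 −= (3)R0 → (0, 0)
col 1: no nonzero at/below row 1; advance.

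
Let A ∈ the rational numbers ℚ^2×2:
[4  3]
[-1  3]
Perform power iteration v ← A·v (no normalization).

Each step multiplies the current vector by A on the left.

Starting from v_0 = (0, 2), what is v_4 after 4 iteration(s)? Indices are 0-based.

v_0 = (0, 2).
v_1 = A·v_0 = (6, 6).
v_2 = A·v_1 = (42, 12).
v_3 = A·v_2 = (204, -6).
v_4 = A·v_3 = (798, -222).

v_4 = (798, -222)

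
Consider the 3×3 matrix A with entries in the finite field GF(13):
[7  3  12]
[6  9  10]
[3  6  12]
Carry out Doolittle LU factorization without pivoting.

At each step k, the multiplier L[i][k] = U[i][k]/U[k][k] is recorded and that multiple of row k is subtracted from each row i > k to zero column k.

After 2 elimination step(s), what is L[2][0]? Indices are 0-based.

[col 0] pivot 7
  R1 -= 12*R0 → (0, 12, 9)  (L[1][0] := 12)
  R2 -= 6*R0 → (0, 1, 5)  (L[2][0] := 6)
[col 1] pivot 12
  R2 -= 12*R1 → (0, 0, 1)  (L[2][1] := 12)

L[2][0] = 6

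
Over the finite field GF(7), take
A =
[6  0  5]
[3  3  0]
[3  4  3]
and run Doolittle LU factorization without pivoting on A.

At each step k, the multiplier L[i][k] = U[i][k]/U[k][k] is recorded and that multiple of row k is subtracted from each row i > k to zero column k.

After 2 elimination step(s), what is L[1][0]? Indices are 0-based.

L[1][0] = 4

[col 0] pivot 6
  R1 -= 4*R0 → (0, 3, 1)  (L[1][0] := 4)
  R2 -= 4*R0 → (0, 4, 4)  (L[2][0] := 4)
[col 1] pivot 3
  R2 -= 6*R1 → (0, 0, 5)  (L[2][1] := 6)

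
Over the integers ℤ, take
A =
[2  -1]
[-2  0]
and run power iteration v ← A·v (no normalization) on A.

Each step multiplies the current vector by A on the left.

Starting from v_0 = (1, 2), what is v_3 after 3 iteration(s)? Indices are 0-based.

v_0 = (1, 2).
v_1 = A·v_0 = (0, -2).
v_2 = A·v_1 = (2, 0).
v_3 = A·v_2 = (4, -4).

v_3 = (4, -4)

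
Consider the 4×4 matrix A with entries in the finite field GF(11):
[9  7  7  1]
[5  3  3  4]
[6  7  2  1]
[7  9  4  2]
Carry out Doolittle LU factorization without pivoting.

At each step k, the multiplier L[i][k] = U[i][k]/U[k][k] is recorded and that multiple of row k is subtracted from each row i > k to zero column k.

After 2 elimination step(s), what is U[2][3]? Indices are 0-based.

[col 0] pivot 9
  R1 -= 3*R0 → (0, 4, 4, 1)  (L[1][0] := 3)
  R2 -= 8*R0 → (0, 6, 1, 4)  (L[2][0] := 8)
  R3 -= 2*R0 → (0, 6, 1, 0)  (L[3][0] := 2)
[col 1] pivot 4
  R2 -= 7*R1 → (0, 0, 6, 8)  (L[2][1] := 7)
  R3 -= 7*R1 → (0, 0, 6, 4)  (L[3][1] := 7)

U[2][3] = 8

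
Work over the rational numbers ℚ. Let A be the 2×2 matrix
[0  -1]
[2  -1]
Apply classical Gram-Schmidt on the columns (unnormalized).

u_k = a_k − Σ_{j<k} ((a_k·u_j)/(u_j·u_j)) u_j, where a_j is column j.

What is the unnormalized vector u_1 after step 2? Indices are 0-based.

u_1 = (-1, 0)

Step 1: u_0 = a_0 = (0, 2).
Step 2: u_1 = a_1 − (-1/2)·u_0 = (-1, 0).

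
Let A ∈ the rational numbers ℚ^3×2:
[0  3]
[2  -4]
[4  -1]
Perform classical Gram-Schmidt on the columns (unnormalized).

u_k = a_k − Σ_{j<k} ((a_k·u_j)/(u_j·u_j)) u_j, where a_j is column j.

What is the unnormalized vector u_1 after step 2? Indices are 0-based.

u_1 = (3, -14/5, 7/5)

Step 1: u_0 = a_0 = (0, 2, 4).
Step 2: u_1 = a_1 − (-3/5)·u_0 = (3, -14/5, 7/5).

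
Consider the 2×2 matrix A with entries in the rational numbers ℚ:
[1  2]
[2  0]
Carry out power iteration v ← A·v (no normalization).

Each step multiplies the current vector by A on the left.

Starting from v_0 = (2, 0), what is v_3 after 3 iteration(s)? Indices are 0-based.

v_3 = (18, 20)

v_0 = (2, 0).
v_1 = A·v_0 = (2, 4).
v_2 = A·v_1 = (10, 4).
v_3 = A·v_2 = (18, 20).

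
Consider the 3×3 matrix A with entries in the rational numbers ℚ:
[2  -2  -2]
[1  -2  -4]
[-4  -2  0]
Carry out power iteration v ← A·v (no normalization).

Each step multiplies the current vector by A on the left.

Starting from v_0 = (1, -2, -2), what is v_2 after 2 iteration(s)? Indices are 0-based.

v_2 = (-6, -16, -66)

v_0 = (1, -2, -2).
v_1 = A·v_0 = (10, 13, 0).
v_2 = A·v_1 = (-6, -16, -66).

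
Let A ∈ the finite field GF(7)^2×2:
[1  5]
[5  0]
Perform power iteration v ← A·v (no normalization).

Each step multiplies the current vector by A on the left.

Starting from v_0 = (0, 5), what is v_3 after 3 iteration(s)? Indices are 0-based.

v_3 = (6, 6)

v_0 = (0, 5).
v_1 = A·v_0 = (4, 0).
v_2 = A·v_1 = (4, 6).
v_3 = A·v_2 = (6, 6).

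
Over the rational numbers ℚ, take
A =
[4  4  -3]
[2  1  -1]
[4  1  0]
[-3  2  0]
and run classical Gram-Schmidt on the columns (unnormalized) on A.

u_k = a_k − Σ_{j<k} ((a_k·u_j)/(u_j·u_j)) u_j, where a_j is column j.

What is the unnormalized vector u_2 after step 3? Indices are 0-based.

Step 1: u_0 = a_0 = (4, 2, 4, -3).
Step 2: u_1 = a_1 − (16/45)·u_0 = (116/45, 13/45, -19/45, 46/15).
Step 3: u_2 = a_2 − (-14/45)·u_0 − (-361/734)·u_1 = (-179/367, -173/734, 761/734, 211/367).

u_2 = (-179/367, -173/734, 761/734, 211/367)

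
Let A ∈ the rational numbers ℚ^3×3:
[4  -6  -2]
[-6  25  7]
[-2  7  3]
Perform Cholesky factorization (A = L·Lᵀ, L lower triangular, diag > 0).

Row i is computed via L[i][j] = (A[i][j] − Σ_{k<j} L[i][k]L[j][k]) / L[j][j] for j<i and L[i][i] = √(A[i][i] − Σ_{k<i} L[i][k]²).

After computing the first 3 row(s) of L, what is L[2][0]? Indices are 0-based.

L[2][0] = -1

Step 1: L[0][0] = √(4) = 2.
  L[1][0] = (-6) / L[0][0] = -3.
Step 2: L[1][1] = √(16) = 4.
  L[2][0] = (-2) / L[0][0] = -1.
  L[2][1] = (4) / L[1][1] = 1.
Step 3: L[2][2] = √(1) = 1.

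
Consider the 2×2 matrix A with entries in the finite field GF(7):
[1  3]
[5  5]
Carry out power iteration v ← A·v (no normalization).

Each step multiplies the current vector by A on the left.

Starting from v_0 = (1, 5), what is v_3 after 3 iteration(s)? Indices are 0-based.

v_0 = (1, 5).
v_1 = A·v_0 = (2, 2).
v_2 = A·v_1 = (1, 6).
v_3 = A·v_2 = (5, 0).

v_3 = (5, 0)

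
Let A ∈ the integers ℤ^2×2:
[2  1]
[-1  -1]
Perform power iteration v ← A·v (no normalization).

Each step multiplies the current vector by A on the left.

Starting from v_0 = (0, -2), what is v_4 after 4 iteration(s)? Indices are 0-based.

v_0 = (0, -2).
v_1 = A·v_0 = (-2, 2).
v_2 = A·v_1 = (-2, 0).
v_3 = A·v_2 = (-4, 2).
v_4 = A·v_3 = (-6, 2).

v_4 = (-6, 2)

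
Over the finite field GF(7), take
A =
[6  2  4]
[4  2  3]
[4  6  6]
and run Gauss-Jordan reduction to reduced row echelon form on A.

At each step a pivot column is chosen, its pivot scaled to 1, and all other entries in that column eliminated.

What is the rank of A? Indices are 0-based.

[1] R0 /= 6  ⇒  (1, 5, 3)
     R1 -= 4·R0  ⇒  (0, 3, 5)
     R2 -= 4·R0  ⇒  (0, 0, 1)
[2] R1 /= 3  ⇒  (0, 1, 4)
     R0 -= 5·R1  ⇒  (1, 0, 4)
[3] R2 /= 1  ⇒  (0, 0, 1)
     R0 -= 4·R2  ⇒  (1, 0, 0)
     R1 -= 4·R2  ⇒  (0, 1, 0)

rank = 3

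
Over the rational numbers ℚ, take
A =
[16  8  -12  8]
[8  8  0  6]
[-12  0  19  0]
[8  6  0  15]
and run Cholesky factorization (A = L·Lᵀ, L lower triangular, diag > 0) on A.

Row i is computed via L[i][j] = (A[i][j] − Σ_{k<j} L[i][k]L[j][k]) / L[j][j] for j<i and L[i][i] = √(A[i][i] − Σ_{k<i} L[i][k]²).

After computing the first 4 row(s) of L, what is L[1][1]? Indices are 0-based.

L[1][1] = 2

Step 1: L[0][0] = √(16) = 4.
  L[1][0] = (8) / L[0][0] = 2.
Step 2: L[1][1] = √(4) = 2.
  L[2][0] = (-12) / L[0][0] = -3.
  L[2][1] = (6) / L[1][1] = 3.
Step 3: L[2][2] = √(1) = 1.
  L[3][0] = (8) / L[0][0] = 2.
  L[3][1] = (2) / L[1][1] = 1.
  L[3][2] = (3) / L[2][2] = 3.
Step 4: L[3][3] = √(1) = 1.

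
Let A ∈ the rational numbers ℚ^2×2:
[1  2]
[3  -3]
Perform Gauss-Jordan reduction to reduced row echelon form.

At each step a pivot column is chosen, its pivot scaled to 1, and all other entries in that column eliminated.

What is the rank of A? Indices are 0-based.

pivot(0,0)=1: scale R0 → (1, 2)
  clear (1,0): R1 −= (3)R0 → (0, -9)
pivot(1,1)=-9: scale R1 → (0, 1)
  clear (0,1): R0 −= (2)R1 → (1, 0)

rank = 2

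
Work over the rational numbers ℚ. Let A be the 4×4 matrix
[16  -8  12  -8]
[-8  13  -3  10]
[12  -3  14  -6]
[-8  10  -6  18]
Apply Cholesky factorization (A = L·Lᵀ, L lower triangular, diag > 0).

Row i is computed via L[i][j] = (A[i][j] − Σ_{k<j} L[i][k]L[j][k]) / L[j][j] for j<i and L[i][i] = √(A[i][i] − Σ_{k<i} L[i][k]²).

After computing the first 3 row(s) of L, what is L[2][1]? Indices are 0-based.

L[2][1] = 1

Step 1: L[0][0] = √(16) = 4.
  L[1][0] = (-8) / L[0][0] = -2.
Step 2: L[1][1] = √(9) = 3.
  L[2][0] = (12) / L[0][0] = 3.
  L[2][1] = (3) / L[1][1] = 1.
Step 3: L[2][2] = √(4) = 2.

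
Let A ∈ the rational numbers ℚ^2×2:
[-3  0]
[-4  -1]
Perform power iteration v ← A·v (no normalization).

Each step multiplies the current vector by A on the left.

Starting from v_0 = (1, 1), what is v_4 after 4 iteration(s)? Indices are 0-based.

v_0 = (1, 1).
v_1 = A·v_0 = (-3, -5).
v_2 = A·v_1 = (9, 17).
v_3 = A·v_2 = (-27, -53).
v_4 = A·v_3 = (81, 161).

v_4 = (81, 161)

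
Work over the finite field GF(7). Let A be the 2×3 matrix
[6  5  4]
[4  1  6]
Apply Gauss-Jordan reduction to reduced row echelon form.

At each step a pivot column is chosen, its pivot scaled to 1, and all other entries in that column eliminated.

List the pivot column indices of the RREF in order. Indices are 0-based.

pivot columns: 0, 2

pivot(0,0)=6: scale R0 → (1, 2, 3)
  clear (1,0): R1 −= (4)R0 → (0, 0, 1)
col 1: no nonzero at/below row 1; advance.
pivot(1,2)=1: scale R1 → (0, 0, 1)
  clear (0,2): R0 −= (3)R1 → (1, 2, 0)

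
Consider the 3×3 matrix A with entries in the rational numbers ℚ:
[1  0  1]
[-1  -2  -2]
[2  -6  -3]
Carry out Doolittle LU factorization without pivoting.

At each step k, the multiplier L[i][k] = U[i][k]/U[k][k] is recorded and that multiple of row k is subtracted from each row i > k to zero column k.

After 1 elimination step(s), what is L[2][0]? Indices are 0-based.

Step 1: pivot at (0,0) is 1.
  row1 ← row1 − (-1)·row0  ⇒  L[1][0]=-1, U row1=(0, -2, -1)
  row2 ← row2 − (2)·row0  ⇒  L[2][0]=2, U row2=(0, -6, -5)

L[2][0] = 2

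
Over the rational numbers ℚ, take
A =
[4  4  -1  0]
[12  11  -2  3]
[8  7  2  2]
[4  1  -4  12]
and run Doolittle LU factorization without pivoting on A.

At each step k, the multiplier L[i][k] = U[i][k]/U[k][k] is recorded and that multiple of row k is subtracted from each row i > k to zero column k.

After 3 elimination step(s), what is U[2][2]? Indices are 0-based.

U[2][2] = 3

[col 0] pivot 4
  R1 -= 3*R0 → (0, -1, 1, 3)  (L[1][0] := 3)
  R2 -= 2*R0 → (0, -1, 4, 2)  (L[2][0] := 2)
  R3 -= 1*R0 → (0, -3, -3, 12)  (L[3][0] := 1)
[col 1] pivot -1
  R2 -= 1*R1 → (0, 0, 3, -1)  (L[2][1] := 1)
  R3 -= 3*R1 → (0, 0, -6, 3)  (L[3][1] := 3)
[col 2] pivot 3
  R3 -= -2*R2 → (0, 0, 0, 1)  (L[3][2] := -2)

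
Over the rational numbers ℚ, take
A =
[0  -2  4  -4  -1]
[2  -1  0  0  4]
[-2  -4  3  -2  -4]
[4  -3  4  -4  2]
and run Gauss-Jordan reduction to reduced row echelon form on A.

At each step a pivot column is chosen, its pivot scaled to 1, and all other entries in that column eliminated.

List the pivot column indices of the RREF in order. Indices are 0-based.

step 1: exchange rows 0,1
step 1: normalize row 0 (÷2) = (1, -1/2, 0, 0, 2)
  row 2: subtract -2×row0 = (0, -5, 3, -2, 0)
  row 3: subtract 4×row0 = (0, -1, 4, -4, -6)
step 2: normalize row 1 (÷-2) = (0, 1, -2, 2, 1/2)
  row 0: subtract -1/2×row1 = (1, 0, -1, 1, 9/4)
  row 2: subtract -5×row1 = (0, 0, -7, 8, 5/2)
  row 3: subtract -1×row1 = (0, 0, 2, -2, -11/2)
step 3: normalize row 2 (÷-7) = (0, 0, 1, -8/7, -5/14)
  row 0: subtract -1×row2 = (1, 0, 0, -1/7, 53/28)
  row 1: subtract -2×row2 = (0, 1, 0, -2/7, -3/14)
  row 3: subtract 2×row2 = (0, 0, 0, 2/7, -67/14)
step 4: normalize row 3 (÷2/7) = (0, 0, 0, 1, -67/4)
  row 0: subtract -1/7×row3 = (1, 0, 0, 0, -1/2)
  row 1: subtract -2/7×row3 = (0, 1, 0, 0, -5)
  row 2: subtract -8/7×row3 = (0, 0, 1, 0, -39/2)

pivot columns: 0, 1, 2, 3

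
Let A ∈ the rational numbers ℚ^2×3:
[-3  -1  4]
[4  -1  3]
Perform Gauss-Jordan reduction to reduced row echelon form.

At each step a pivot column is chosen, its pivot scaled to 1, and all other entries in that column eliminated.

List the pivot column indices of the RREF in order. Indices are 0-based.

pivot columns: 0, 1

pivot(0,0)=-3: scale R0 → (1, 1/3, -4/3)
  clear (1,0): R1 −= (4)R0 → (0, -7/3, 25/3)
pivot(1,1)=-7/3: scale R1 → (0, 1, -25/7)
  clear (0,1): R0 −= (1/3)R1 → (1, 0, -1/7)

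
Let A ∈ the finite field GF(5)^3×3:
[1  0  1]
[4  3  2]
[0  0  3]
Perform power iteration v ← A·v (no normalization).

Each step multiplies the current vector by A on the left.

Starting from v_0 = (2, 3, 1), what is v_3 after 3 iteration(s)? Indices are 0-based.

v_0 = (2, 3, 1).
v_1 = A·v_0 = (3, 4, 3).
v_2 = A·v_1 = (1, 0, 4).
v_3 = A·v_2 = (0, 2, 2).

v_3 = (0, 2, 2)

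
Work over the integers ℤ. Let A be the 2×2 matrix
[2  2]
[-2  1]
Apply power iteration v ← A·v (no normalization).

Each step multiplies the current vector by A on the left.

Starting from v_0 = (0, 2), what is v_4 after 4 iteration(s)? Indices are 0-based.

v_4 = (-36, -54)

v_0 = (0, 2).
v_1 = A·v_0 = (4, 2).
v_2 = A·v_1 = (12, -6).
v_3 = A·v_2 = (12, -30).
v_4 = A·v_3 = (-36, -54).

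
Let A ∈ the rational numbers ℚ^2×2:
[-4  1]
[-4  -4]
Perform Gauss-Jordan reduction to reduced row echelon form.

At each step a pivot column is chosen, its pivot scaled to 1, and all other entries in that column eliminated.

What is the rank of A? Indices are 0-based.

pivot(0,0)=-4: scale R0 → (1, -1/4)
  clear (1,0): R1 −= (-4)R0 → (0, -5)
pivot(1,1)=-5: scale R1 → (0, 1)
  clear (0,1): R0 −= (-1/4)R1 → (1, 0)

rank = 2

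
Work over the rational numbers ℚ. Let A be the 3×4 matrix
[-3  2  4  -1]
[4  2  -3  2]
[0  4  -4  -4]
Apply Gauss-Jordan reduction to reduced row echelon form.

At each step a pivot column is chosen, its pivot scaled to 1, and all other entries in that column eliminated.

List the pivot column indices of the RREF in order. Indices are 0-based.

pivot(0,0)=-3: scale R0 → (1, -2/3, -4/3, 1/3)
  clear (1,0): R1 −= (4)R0 → (0, 14/3, 7/3, 2/3)
pivot(1,1)=14/3: scale R1 → (0, 1, 1/2, 1/7)
  clear (0,1): R0 −= (-2/3)R1 → (1, 0, -1, 3/7)
  clear (2,1): R2 −= (4)R1 → (0, 0, -6, -32/7)
pivot(2,2)=-6: scale R2 → (0, 0, 1, 16/21)
  clear (0,2): R0 −= (-1)R2 → (1, 0, 0, 25/21)
  clear (1,2): R1 −= (1/2)R2 → (0, 1, 0, -5/21)

pivot columns: 0, 1, 2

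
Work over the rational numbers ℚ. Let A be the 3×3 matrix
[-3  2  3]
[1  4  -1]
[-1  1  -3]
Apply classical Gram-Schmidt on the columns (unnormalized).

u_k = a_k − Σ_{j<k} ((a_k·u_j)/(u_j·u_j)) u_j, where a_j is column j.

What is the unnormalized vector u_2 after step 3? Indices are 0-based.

Step 1: u_0 = a_0 = (-3, 1, -1).
Step 2: u_1 = a_1 − (-3/11)·u_0 = (13/11, 47/11, 8/11).
Step 3: u_2 = a_2 − (-7/11)·u_0 − (-16/111)·u_1 = (140/111, 28/111, -392/111).

u_2 = (140/111, 28/111, -392/111)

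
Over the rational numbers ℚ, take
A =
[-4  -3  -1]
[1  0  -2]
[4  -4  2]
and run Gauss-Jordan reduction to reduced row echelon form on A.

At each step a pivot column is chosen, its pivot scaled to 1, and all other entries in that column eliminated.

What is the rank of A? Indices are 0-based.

step 1: normalize row 0 (÷-4) = (1, 3/4, 1/4)
  row 1: subtract 1×row0 = (0, -3/4, -9/4)
  row 2: subtract 4×row0 = (0, -7, 1)
step 2: normalize row 1 (÷-3/4) = (0, 1, 3)
  row 0: subtract 3/4×row1 = (1, 0, -2)
  row 2: subtract -7×row1 = (0, 0, 22)
step 3: normalize row 2 (÷22) = (0, 0, 1)
  row 0: subtract -2×row2 = (1, 0, 0)
  row 1: subtract 3×row2 = (0, 1, 0)

rank = 3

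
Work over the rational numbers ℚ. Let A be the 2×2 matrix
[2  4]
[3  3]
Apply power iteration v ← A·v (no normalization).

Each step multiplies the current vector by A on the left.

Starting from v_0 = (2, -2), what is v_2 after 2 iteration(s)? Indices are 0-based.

v_2 = (-8, -12)

v_0 = (2, -2).
v_1 = A·v_0 = (-4, 0).
v_2 = A·v_1 = (-8, -12).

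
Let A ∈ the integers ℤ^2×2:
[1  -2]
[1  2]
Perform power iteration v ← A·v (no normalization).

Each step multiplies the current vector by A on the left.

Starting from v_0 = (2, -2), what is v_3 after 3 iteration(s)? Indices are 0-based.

v_3 = (6, 14)

v_0 = (2, -2).
v_1 = A·v_0 = (6, -2).
v_2 = A·v_1 = (10, 2).
v_3 = A·v_2 = (6, 14).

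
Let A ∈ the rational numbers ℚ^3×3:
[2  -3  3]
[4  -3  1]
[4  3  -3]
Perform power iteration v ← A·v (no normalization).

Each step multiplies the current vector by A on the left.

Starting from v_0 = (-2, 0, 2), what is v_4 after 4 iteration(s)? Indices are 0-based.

v_4 = (-128, 192, 248)

v_0 = (-2, 0, 2).
v_1 = A·v_0 = (2, -6, -14).
v_2 = A·v_1 = (-20, 12, 32).
v_3 = A·v_2 = (20, -84, -140).
v_4 = A·v_3 = (-128, 192, 248).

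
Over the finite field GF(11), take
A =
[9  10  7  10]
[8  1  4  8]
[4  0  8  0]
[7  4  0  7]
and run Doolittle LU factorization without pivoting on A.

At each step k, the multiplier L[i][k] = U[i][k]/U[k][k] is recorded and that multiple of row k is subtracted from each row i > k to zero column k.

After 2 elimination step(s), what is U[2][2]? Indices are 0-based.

Step 1: pivot at (0,0) is 9.
  row1 ← row1 − (7)·row0  ⇒  L[1][0]=7, U row1=(0, 8, 10, 4)
  row2 ← row2 − (9)·row0  ⇒  L[2][0]=9, U row2=(0, 9, 0, 9)
  row3 ← row3 − (2)·row0  ⇒  L[3][0]=2, U row3=(0, 6, 8, 9)
Step 2: pivot at (1,1) is 8.
  row2 ← row2 − (8)·row1  ⇒  L[2][1]=8, U row2=(0, 0, 8, 10)
  row3 ← row3 − (9)·row1  ⇒  L[3][1]=9, U row3=(0, 0, 6, 6)

U[2][2] = 8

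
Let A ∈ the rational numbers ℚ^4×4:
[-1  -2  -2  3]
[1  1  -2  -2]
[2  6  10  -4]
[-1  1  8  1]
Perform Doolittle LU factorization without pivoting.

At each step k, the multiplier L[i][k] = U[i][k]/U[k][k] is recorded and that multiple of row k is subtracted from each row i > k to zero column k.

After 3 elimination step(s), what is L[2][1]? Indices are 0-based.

Step 1: pivot at (0,0) is -1.
  row1 ← row1 − (-1)·row0  ⇒  L[1][0]=-1, U row1=(0, -1, -4, 1)
  row2 ← row2 − (-2)·row0  ⇒  L[2][0]=-2, U row2=(0, 2, 6, 2)
  row3 ← row3 − (1)·row0  ⇒  L[3][0]=1, U row3=(0, 3, 10, -2)
Step 2: pivot at (1,1) is -1.
  row2 ← row2 − (-2)·row1  ⇒  L[2][1]=-2, U row2=(0, 0, -2, 4)
  row3 ← row3 − (-3)·row1  ⇒  L[3][1]=-3, U row3=(0, 0, -2, 1)
Step 3: pivot at (2,2) is -2.
  row3 ← row3 − (1)·row2  ⇒  L[3][2]=1, U row3=(0, 0, 0, -3)

L[2][1] = -2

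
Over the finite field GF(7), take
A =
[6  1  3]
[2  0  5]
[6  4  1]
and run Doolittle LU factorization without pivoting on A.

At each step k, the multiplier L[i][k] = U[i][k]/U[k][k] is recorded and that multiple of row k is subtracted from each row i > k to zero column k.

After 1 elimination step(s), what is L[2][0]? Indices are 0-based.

k=0: U[0][0]=6
  eliminate (1,0): mult=5, new row 1: (0, 2, 4); set L[1][0]=5
  eliminate (2,0): mult=1, new row 2: (0, 3, 5); set L[2][0]=1

L[2][0] = 1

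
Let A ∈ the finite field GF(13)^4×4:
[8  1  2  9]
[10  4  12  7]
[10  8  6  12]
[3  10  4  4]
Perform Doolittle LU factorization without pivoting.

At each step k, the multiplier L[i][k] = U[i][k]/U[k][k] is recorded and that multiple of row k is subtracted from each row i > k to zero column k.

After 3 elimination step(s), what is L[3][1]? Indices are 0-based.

L[3][1] = 10

[col 0] pivot 8
  R1 -= 11*R0 → (0, 6, 3, 12)  (L[1][0] := 11)
  R2 -= 11*R0 → (0, 10, 10, 4)  (L[2][0] := 11)
  R3 -= 2*R0 → (0, 8, 0, 12)  (L[3][0] := 2)
[col 1] pivot 6
  R2 -= 6*R1 → (0, 0, 5, 10)  (L[2][1] := 6)
  R3 -= 10*R1 → (0, 0, 9, 9)  (L[3][1] := 10)
[col 2] pivot 5
  R3 -= 7*R2 → (0, 0, 0, 4)  (L[3][2] := 7)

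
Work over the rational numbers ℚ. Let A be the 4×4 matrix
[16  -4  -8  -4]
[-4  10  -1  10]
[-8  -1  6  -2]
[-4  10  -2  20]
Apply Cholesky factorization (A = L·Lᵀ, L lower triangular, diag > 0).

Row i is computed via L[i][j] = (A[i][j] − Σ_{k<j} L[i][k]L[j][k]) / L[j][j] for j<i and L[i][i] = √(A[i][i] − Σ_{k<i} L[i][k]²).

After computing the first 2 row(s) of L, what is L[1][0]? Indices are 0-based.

L[1][0] = -1

Step 1: L[0][0] = √(16) = 4.
  L[1][0] = (-4) / L[0][0] = -1.
Step 2: L[1][1] = √(9) = 3.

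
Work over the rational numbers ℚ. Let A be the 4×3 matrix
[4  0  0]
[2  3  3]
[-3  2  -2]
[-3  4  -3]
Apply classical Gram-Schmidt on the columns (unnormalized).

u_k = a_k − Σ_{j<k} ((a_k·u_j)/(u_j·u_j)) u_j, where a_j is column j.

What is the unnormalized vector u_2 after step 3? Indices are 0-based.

Step 1: u_0 = a_0 = (4, 2, -3, -3).
Step 2: u_1 = a_1 − (-6/19)·u_0 = (24/19, 69/19, 20/19, 58/19).
Step 3: u_2 = a_2 − (21/38)·u_0 − (-7/479)·u_1 = (-1050/479, 933/479, -313/958, -1243/958).

u_2 = (-1050/479, 933/479, -313/958, -1243/958)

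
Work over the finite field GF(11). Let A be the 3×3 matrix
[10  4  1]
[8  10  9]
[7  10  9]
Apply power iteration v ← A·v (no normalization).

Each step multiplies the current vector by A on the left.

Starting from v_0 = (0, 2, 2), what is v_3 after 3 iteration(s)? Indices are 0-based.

v_3 = (3, 0, 7)

v_0 = (0, 2, 2).
v_1 = A·v_0 = (10, 5, 5).
v_2 = A·v_1 = (4, 10, 0).
v_3 = A·v_2 = (3, 0, 7).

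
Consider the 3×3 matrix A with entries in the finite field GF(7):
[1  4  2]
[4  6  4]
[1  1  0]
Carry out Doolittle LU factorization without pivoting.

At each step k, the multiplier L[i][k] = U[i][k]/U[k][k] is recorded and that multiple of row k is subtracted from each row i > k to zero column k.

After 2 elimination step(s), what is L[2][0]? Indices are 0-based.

L[2][0] = 1

Step 1: pivot at (0,0) is 1.
  row1 ← row1 − (4)·row0  ⇒  L[1][0]=4, U row1=(0, 4, 3)
  row2 ← row2 − (1)·row0  ⇒  L[2][0]=1, U row2=(0, 4, 5)
Step 2: pivot at (1,1) is 4.
  row2 ← row2 − (1)·row1  ⇒  L[2][1]=1, U row2=(0, 0, 2)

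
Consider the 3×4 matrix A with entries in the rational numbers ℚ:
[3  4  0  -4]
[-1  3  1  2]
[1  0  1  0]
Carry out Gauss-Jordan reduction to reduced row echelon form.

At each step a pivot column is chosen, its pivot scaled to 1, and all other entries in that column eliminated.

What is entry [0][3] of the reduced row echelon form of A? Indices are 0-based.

[1] R0 /= 3  ⇒  (1, 4/3, 0, -4/3)
     R1 -= -1·R0  ⇒  (0, 13/3, 1, 2/3)
     R2 -= 1·R0  ⇒  (0, -4/3, 1, 4/3)
[2] R1 /= 13/3  ⇒  (0, 1, 3/13, 2/13)
     R0 -= 4/3·R1  ⇒  (1, 0, -4/13, -20/13)
     R2 -= -4/3·R1  ⇒  (0, 0, 17/13, 20/13)
[3] R2 /= 17/13  ⇒  (0, 0, 1, 20/17)
     R0 -= -4/13·R2  ⇒  (1, 0, 0, -20/17)
     R1 -= 3/13·R2  ⇒  (0, 1, 0, -2/17)

M[0][3] = -20/17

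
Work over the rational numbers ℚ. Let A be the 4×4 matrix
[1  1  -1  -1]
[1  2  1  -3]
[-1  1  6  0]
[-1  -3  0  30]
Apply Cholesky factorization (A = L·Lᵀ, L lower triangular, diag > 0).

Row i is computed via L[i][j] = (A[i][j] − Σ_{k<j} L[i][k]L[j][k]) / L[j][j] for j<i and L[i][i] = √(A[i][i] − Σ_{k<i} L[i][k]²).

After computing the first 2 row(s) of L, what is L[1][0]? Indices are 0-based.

L[1][0] = 1

Step 1: L[0][0] = √(1) = 1.
  L[1][0] = (1) / L[0][0] = 1.
Step 2: L[1][1] = √(1) = 1.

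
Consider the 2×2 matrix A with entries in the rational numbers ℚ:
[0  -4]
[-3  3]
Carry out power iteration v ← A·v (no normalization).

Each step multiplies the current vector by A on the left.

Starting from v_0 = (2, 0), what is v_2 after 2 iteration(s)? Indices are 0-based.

v_0 = (2, 0).
v_1 = A·v_0 = (0, -6).
v_2 = A·v_1 = (24, -18).

v_2 = (24, -18)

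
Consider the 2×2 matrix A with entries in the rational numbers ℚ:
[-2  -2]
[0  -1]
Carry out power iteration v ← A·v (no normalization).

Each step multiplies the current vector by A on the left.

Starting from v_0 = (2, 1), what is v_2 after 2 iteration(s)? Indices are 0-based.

v_0 = (2, 1).
v_1 = A·v_0 = (-6, -1).
v_2 = A·v_1 = (14, 1).

v_2 = (14, 1)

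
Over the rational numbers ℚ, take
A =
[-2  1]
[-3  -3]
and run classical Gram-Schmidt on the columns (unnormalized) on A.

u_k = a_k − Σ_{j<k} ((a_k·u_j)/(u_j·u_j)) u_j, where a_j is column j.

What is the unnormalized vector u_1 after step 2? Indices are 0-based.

Step 1: u_0 = a_0 = (-2, -3).
Step 2: u_1 = a_1 − (7/13)·u_0 = (27/13, -18/13).

u_1 = (27/13, -18/13)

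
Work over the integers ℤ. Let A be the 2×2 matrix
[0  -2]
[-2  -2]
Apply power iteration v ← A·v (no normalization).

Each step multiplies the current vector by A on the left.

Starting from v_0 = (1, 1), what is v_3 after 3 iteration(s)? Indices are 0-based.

v_0 = (1, 1).
v_1 = A·v_0 = (-2, -4).
v_2 = A·v_1 = (8, 12).
v_3 = A·v_2 = (-24, -40).

v_3 = (-24, -40)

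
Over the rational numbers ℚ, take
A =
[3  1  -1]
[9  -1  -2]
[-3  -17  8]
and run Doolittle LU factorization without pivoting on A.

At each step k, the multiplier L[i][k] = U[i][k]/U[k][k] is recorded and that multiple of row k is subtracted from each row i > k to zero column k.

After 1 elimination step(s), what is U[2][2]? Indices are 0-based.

U[2][2] = 7

Step 1: pivot at (0,0) is 3.
  row1 ← row1 − (3)·row0  ⇒  L[1][0]=3, U row1=(0, -4, 1)
  row2 ← row2 − (-1)·row0  ⇒  L[2][0]=-1, U row2=(0, -16, 7)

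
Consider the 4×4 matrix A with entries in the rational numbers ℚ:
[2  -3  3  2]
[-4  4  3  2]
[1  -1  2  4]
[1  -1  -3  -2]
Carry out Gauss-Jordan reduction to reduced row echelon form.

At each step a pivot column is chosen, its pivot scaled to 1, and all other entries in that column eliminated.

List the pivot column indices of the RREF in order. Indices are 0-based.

pivot columns: 0, 1, 2, 3

step 1: normalize row 0 (÷2) = (1, -3/2, 3/2, 1)
  row 1: subtract -4×row0 = (0, -2, 9, 6)
  row 2: subtract 1×row0 = (0, 1/2, 1/2, 3)
  row 3: subtract 1×row0 = (0, 1/2, -9/2, -3)
step 2: normalize row 1 (÷-2) = (0, 1, -9/2, -3)
  row 0: subtract -3/2×row1 = (1, 0, -21/4, -7/2)
  row 2: subtract 1/2×row1 = (0, 0, 11/4, 9/2)
  row 3: subtract 1/2×row1 = (0, 0, -9/4, -3/2)
step 3: normalize row 2 (÷11/4) = (0, 0, 1, 18/11)
  row 0: subtract -21/4×row2 = (1, 0, 0, 56/11)
  row 1: subtract -9/2×row2 = (0, 1, 0, 48/11)
  row 3: subtract -9/4×row2 = (0, 0, 0, 24/11)
step 4: normalize row 3 (÷24/11) = (0, 0, 0, 1)
  row 0: subtract 56/11×row3 = (1, 0, 0, 0)
  row 1: subtract 48/11×row3 = (0, 1, 0, 0)
  row 2: subtract 18/11×row3 = (0, 0, 1, 0)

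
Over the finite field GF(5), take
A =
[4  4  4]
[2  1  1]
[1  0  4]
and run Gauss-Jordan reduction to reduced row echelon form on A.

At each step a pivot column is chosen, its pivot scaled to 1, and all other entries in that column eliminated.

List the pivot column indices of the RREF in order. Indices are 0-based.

pivot columns: 0, 1, 2

step 1: normalize row 0 (÷4) = (1, 1, 1)
  row 1: subtract 2×row0 = (0, 4, 4)
  row 2: subtract 1×row0 = (0, 4, 3)
step 2: normalize row 1 (÷4) = (0, 1, 1)
  row 0: subtract 1×row1 = (1, 0, 0)
  row 2: subtract 4×row1 = (0, 0, 4)
step 3: normalize row 2 (÷4) = (0, 0, 1)
  row 1: subtract 1×row2 = (0, 1, 0)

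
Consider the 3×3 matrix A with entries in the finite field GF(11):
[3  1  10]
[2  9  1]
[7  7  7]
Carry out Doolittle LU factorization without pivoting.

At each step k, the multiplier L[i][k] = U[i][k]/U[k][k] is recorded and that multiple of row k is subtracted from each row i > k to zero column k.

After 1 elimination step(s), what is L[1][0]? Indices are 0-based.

Step 1: pivot at (0,0) is 3.
  row1 ← row1 − (8)·row0  ⇒  L[1][0]=8, U row1=(0, 1, 9)
  row2 ← row2 − (6)·row0  ⇒  L[2][0]=6, U row2=(0, 1, 2)

L[1][0] = 8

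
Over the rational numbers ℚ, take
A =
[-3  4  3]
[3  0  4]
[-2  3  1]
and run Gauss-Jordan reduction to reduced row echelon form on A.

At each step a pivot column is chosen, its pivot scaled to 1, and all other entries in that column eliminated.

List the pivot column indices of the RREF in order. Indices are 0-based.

pivot columns: 0, 1, 2

pivot(0,0)=-3: scale R0 → (1, -4/3, -1)
  clear (1,0): R1 −= (3)R0 → (0, 4, 7)
  clear (2,0): R2 −= (-2)R0 → (0, 1/3, -1)
pivot(1,1)=4: scale R1 → (0, 1, 7/4)
  clear (0,1): R0 −= (-4/3)R1 → (1, 0, 4/3)
  clear (2,1): R2 −= (1/3)R1 → (0, 0, -19/12)
pivot(2,2)=-19/12: scale R2 → (0, 0, 1)
  clear (0,2): R0 −= (4/3)R2 → (1, 0, 0)
  clear (1,2): R1 −= (7/4)R2 → (0, 1, 0)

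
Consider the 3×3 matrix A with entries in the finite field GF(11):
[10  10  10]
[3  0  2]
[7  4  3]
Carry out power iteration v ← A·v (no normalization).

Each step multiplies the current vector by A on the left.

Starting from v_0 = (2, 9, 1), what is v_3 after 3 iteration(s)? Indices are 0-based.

v_3 = (4, 1, 5)

v_0 = (2, 9, 1).
v_1 = A·v_0 = (10, 8, 9).
v_2 = A·v_1 = (6, 4, 8).
v_3 = A·v_2 = (4, 1, 5).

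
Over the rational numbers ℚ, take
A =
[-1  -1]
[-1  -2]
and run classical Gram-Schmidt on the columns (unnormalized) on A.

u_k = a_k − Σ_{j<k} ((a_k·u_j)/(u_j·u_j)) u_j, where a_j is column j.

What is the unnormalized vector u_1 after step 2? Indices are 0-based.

u_1 = (1/2, -1/2)

Step 1: u_0 = a_0 = (-1, -1).
Step 2: u_1 = a_1 − (3/2)·u_0 = (1/2, -1/2).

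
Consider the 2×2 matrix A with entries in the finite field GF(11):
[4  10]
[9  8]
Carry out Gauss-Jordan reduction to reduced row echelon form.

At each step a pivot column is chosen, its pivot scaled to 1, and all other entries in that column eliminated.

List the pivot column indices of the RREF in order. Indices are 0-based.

pivot columns: 0, 1

pivot(0,0)=4: scale R0 → (1, 8)
  clear (1,0): R1 −= (9)R0 → (0, 2)
pivot(1,1)=2: scale R1 → (0, 1)
  clear (0,1): R0 −= (8)R1 → (1, 0)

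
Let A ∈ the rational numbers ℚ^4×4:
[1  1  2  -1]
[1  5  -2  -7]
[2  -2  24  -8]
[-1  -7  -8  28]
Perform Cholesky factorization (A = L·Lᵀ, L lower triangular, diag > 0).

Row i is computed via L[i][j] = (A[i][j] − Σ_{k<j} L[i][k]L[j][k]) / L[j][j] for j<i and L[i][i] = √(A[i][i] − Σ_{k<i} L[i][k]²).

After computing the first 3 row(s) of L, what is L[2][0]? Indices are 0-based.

L[2][0] = 2

Step 1: L[0][0] = √(1) = 1.
  L[1][0] = (1) / L[0][0] = 1.
Step 2: L[1][1] = √(4) = 2.
  L[2][0] = (2) / L[0][0] = 2.
  L[2][1] = (-4) / L[1][1] = -2.
Step 3: L[2][2] = √(16) = 4.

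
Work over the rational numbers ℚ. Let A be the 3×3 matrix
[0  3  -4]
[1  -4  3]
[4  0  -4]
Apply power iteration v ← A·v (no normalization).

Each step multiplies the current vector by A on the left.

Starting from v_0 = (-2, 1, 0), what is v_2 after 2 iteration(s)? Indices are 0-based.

v_2 = (14, 3, 44)

v_0 = (-2, 1, 0).
v_1 = A·v_0 = (3, -6, -8).
v_2 = A·v_1 = (14, 3, 44).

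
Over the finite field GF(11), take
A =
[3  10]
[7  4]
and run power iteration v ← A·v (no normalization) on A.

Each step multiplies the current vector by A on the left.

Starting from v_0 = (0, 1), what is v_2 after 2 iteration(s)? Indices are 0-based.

v_0 = (0, 1).
v_1 = A·v_0 = (10, 4).
v_2 = A·v_1 = (4, 9).

v_2 = (4, 9)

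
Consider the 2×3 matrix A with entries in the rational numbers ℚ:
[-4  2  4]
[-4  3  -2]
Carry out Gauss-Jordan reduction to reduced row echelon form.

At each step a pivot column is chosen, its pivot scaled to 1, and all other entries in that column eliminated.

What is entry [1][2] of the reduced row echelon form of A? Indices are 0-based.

M[1][2] = -6

pivot(0,0)=-4: scale R0 → (1, -1/2, -1)
  clear (1,0): R1 −= (-4)R0 → (0, 1, -6)
pivot(1,1)=1: scale R1 → (0, 1, -6)
  clear (0,1): R0 −= (-1/2)R1 → (1, 0, -4)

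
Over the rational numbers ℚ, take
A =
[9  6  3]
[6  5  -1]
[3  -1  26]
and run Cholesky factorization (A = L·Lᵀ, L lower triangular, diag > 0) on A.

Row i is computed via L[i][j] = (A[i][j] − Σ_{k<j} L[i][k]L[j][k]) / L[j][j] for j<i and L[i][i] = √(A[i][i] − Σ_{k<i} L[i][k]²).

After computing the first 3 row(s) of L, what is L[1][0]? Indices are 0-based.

Step 1: L[0][0] = √(9) = 3.
  L[1][0] = (6) / L[0][0] = 2.
Step 2: L[1][1] = √(1) = 1.
  L[2][0] = (3) / L[0][0] = 1.
  L[2][1] = (-3) / L[1][1] = -3.
Step 3: L[2][2] = √(16) = 4.

L[1][0] = 2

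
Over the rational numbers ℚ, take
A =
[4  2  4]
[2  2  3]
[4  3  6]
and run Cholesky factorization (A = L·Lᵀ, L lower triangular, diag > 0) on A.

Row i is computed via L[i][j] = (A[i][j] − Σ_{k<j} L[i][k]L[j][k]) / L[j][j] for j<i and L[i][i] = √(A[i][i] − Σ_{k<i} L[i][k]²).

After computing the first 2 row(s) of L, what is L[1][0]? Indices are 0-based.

Step 1: L[0][0] = √(4) = 2.
  L[1][0] = (2) / L[0][0] = 1.
Step 2: L[1][1] = √(1) = 1.

L[1][0] = 1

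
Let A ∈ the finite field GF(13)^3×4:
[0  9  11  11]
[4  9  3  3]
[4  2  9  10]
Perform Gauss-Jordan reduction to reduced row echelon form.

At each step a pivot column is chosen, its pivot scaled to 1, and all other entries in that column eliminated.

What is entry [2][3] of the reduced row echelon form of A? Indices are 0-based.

M[2][3] = 10

pivot(0,0): swap R0↔R1
pivot(0,0)=4: scale R0 → (1, 12, 4, 4)
  clear (2,0): R2 −= (4)R0 → (0, 6, 6, 7)
pivot(1,1)=9: scale R1 → (0, 1, 7, 7)
  clear (0,1): R0 −= (12)R1 → (1, 0, 11, 11)
  clear (2,1): R2 −= (6)R1 → (0, 0, 3, 4)
pivot(2,2)=3: scale R2 → (0, 0, 1, 10)
  clear (0,2): R0 −= (11)R2 → (1, 0, 0, 5)
  clear (1,2): R1 −= (7)R2 → (0, 1, 0, 2)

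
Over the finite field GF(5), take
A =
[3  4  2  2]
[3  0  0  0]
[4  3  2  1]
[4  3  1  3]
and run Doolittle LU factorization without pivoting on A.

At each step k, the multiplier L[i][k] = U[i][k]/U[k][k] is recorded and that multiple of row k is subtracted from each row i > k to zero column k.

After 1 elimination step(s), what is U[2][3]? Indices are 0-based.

U[2][3] = 0

[col 0] pivot 3
  R1 -= 1*R0 → (0, 1, 3, 3)  (L[1][0] := 1)
  R2 -= 3*R0 → (0, 1, 1, 0)  (L[2][0] := 3)
  R3 -= 3*R0 → (0, 1, 0, 2)  (L[3][0] := 3)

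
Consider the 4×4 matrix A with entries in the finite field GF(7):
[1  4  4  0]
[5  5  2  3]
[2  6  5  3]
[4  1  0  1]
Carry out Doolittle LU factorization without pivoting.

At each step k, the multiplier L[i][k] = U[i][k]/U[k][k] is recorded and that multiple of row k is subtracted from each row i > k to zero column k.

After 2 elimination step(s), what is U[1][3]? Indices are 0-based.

[col 0] pivot 1
  R1 -= 5*R0 → (0, 6, 3, 3)  (L[1][0] := 5)
  R2 -= 2*R0 → (0, 5, 4, 3)  (L[2][0] := 2)
  R3 -= 4*R0 → (0, 6, 5, 1)  (L[3][0] := 4)
[col 1] pivot 6
  R2 -= 2*R1 → (0, 0, 5, 4)  (L[2][1] := 2)
  R3 -= 1*R1 → (0, 0, 2, 5)  (L[3][1] := 1)

U[1][3] = 3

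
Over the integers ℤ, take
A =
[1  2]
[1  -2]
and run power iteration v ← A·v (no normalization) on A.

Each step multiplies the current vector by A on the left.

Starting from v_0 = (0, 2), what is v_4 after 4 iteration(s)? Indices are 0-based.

v_4 = (-36, 76)

v_0 = (0, 2).
v_1 = A·v_0 = (4, -4).
v_2 = A·v_1 = (-4, 12).
v_3 = A·v_2 = (20, -28).
v_4 = A·v_3 = (-36, 76).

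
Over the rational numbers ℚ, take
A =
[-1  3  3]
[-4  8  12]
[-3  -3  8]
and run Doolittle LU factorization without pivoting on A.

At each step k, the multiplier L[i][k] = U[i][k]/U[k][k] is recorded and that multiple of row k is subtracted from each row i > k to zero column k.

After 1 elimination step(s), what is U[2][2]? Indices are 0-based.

U[2][2] = -1

[col 0] pivot -1
  R1 -= 4*R0 → (0, -4, 0)  (L[1][0] := 4)
  R2 -= 3*R0 → (0, -12, -1)  (L[2][0] := 3)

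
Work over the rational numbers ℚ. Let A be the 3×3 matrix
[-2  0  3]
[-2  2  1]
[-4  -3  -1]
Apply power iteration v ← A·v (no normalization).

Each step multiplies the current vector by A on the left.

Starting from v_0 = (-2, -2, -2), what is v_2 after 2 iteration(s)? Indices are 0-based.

v_2 = (52, 16, -2)

v_0 = (-2, -2, -2).
v_1 = A·v_0 = (-2, -2, 16).
v_2 = A·v_1 = (52, 16, -2).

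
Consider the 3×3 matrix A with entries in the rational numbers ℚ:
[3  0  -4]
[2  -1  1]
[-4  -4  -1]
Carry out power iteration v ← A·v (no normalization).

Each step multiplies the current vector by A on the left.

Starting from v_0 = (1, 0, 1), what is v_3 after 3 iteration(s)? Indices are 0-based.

v_3 = (63, 41, -25)

v_0 = (1, 0, 1).
v_1 = A·v_0 = (-1, 3, -5).
v_2 = A·v_1 = (17, -10, -3).
v_3 = A·v_2 = (63, 41, -25).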